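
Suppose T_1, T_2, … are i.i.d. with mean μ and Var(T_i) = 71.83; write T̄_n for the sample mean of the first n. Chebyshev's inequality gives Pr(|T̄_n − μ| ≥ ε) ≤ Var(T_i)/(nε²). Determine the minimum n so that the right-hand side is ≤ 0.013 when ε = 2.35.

Require 71.83/(n·2.35²) ≤ 0.013, i.e. n ≥ 71.83/(0.013·2.35²) = 1000.522.
The smallest integer n is 1001.

1001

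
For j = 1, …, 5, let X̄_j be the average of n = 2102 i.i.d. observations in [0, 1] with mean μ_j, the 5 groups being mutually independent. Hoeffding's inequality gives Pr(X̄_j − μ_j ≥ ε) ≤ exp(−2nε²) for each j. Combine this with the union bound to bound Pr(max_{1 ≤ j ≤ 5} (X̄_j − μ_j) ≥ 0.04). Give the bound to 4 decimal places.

0.0060

Per-experiment Hoeffding bound: exp(−2·2102·0.04²) = exp(−6.72640) = 0.0011988.
Union bound over 5 events: 5·0.0011988 = 0.00599.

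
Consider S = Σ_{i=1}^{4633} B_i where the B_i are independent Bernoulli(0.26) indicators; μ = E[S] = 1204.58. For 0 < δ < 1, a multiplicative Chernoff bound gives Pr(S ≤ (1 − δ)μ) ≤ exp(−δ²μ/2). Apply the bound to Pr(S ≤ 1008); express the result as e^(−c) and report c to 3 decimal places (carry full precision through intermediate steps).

Write 1008 = (1 − δ)μ, so δ = 1 − 1008/1204.58 = 0.1631938…
Then the exponent is δ²μ/2 = (μ − 1008)²/(2μ) = 16.040320.

16.040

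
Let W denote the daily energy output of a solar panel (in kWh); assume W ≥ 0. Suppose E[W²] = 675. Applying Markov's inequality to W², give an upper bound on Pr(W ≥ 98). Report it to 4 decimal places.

Since W ≥ 0, the event {W ≥ 98} is the same as {W² ≥ 9604}.
Markov's inequality applied to W² gives Pr(W² ≥ 9604) ≤ E[W²]/9604 = 675/9604 = 0.0703.

0.0703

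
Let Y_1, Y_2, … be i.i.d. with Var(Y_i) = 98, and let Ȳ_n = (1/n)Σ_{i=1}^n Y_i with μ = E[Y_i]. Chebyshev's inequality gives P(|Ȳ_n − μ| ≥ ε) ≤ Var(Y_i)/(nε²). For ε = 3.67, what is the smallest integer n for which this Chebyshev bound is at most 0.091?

80

Require 98/(n·3.67²) ≤ 0.091, i.e. n ≥ 98/(0.091·3.67²) = 79.956.
The smallest integer n is 80.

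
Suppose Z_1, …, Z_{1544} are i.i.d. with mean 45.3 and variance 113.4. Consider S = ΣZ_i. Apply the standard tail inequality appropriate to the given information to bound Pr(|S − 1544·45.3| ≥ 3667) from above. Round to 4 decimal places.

0.0130

With mean and variance of each term known, Chebyshev's inequality bounds the deviation of the sum (or sample mean).
Var(S) = n·Var(Z_i) = 1544·113.4 = 175089.6.
Chebyshev: Pr(|S − 1544·45.3| ≥ 3667) ≤ Var(S)/3667² = 175089.6/13446889 = 0.0130.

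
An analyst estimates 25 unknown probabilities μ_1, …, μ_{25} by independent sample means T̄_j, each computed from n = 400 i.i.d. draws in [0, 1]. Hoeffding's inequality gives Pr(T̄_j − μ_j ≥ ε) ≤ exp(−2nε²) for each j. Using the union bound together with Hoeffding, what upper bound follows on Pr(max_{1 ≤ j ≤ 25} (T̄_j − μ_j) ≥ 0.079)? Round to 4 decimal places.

Per-experiment Hoeffding bound: exp(−2·400·0.079²) = exp(−4.99280) = 0.0067866.
Union bound over 25 events: 25·0.0067866 = 0.16967.

0.1697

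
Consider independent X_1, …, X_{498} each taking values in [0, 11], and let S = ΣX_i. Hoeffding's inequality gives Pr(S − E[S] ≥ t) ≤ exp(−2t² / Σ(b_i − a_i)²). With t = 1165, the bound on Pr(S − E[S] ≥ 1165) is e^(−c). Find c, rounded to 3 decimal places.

45.047

Σ(b_i − a_i)² = 498·(11)² = 60258.
c = 2t²/60258 = 2·1165²/60258 = 45.0471.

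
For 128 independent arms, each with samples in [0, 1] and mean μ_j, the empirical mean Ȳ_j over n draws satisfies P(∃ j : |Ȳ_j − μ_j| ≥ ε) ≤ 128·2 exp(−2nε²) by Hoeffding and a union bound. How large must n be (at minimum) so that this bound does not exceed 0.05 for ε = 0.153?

183

Need 2·128·exp(−2nε²) ≤ 0.05, i.e. exp(−2nε²) ≤ 0.05/256.
So 2nε² ≥ ln(256/0.05) = 8.540910.
Hence n ≥ 8.540910/(2·0.153²) = 182.428.
The smallest integer n is 183.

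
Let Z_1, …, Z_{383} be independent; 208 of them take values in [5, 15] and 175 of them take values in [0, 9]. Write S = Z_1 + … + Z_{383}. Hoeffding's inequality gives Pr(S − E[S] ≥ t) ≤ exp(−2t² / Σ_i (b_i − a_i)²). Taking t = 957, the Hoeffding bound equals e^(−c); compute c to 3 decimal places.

Σ(b_i − a_i)² = 208·10² + 175·9² = 34975.
c = 2t² / 34975 = 2·957² / 34975 = 52.3716.

52.372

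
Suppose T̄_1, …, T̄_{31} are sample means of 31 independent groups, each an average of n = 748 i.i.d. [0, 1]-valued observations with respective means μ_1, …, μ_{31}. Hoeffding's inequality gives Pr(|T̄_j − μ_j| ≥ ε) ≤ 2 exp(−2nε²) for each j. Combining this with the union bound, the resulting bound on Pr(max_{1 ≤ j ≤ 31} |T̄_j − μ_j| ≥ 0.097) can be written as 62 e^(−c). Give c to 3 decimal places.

Union bound over the 31 events: Pr(max_{1 ≤ j ≤ 31} |T̄_j − μ_j| ≥ 0.097) ≤ 31·2·exp(−2nε²) = 62 exp(−2·748·0.097²).
So c = 2·748·0.097² = 14.0759.

14.076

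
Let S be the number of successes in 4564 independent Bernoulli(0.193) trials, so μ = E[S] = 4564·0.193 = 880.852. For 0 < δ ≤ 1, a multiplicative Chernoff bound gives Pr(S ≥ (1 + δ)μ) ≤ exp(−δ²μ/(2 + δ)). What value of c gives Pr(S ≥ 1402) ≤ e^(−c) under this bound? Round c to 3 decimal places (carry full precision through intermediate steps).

118.972

Write 1402 = (1 + δ)μ, so δ = 1402/880.852 − 1 = 0.5916408…
Then the exponent is δ²μ/(2 + δ) = (1402 − μ)² / (μ·(2 + δ)) = 118.971899.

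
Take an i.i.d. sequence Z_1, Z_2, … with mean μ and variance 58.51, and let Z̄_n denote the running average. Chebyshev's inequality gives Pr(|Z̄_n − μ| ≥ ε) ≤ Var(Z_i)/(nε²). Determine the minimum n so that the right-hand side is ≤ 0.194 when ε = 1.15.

229

Require 58.51/(n·1.15²) ≤ 0.194, i.e. n ≥ 58.51/(0.194·1.15²) = 228.051.
The smallest integer n is 229.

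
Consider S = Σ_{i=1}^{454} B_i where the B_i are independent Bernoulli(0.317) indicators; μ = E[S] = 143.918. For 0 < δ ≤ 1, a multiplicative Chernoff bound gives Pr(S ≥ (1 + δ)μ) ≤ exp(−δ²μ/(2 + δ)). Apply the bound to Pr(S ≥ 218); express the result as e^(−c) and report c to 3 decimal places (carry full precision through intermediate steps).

15.164

Write 218 = (1 + δ)μ, so δ = 218/143.918 − 1 = 0.5147515…
Then the exponent is δ²μ/(2 + δ) = (218 − μ)² / (μ·(2 + δ)) = 15.164050.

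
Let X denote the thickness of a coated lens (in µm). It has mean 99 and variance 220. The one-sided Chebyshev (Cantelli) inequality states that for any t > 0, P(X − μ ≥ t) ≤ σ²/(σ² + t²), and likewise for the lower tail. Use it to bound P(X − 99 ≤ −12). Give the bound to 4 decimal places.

0.6044

Here σ² = 220 and t = 12, so σ² + t² = 364.
Cantelli's bound: 220/364 = 0.6044.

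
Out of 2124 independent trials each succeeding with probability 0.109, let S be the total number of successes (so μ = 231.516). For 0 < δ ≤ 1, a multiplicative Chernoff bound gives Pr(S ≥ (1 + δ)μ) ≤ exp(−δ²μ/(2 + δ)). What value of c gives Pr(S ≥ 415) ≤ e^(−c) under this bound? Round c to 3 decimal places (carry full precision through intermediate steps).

52.074

Write 415 = (1 + δ)μ, so δ = 415/231.516 − 1 = 0.7925327…
Then the exponent is δ²μ/(2 + δ) = (415 − μ)² / (μ·(2 + δ)) = 52.073542.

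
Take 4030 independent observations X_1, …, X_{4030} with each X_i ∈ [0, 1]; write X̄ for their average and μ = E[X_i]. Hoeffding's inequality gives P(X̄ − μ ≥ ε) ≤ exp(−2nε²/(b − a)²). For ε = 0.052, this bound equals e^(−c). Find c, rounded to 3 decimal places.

c = 2nε²/(b − a)² = 2·4030·0.052² / 1² = 21.7942.

21.794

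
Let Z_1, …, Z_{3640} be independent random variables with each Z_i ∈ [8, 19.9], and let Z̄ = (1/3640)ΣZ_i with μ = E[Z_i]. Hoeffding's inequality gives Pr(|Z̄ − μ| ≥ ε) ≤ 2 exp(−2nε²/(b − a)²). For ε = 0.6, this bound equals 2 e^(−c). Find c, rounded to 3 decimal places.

18.507

c = 2nε²/(b − a)² = 2·3640·0.6² / 11.9² = 18.5072.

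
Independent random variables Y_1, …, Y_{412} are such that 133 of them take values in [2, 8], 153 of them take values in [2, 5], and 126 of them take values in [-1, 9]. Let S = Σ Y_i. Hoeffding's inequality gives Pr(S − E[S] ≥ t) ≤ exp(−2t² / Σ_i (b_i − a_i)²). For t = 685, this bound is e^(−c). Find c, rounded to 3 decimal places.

50.011

Σ(b_i − a_i)² = 133·6² + 153·3² + 126·10² = 18765.
c = 2t² / 18765 = 2·685² / 18765 = 50.0107.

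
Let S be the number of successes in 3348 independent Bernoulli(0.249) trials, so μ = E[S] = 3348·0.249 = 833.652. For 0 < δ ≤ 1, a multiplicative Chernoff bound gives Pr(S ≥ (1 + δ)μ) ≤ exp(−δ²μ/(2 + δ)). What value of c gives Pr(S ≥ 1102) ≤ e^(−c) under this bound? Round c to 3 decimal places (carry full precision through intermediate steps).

37.202

Write 1102 = (1 + δ)μ, so δ = 1102/833.652 − 1 = 0.3218945…
Then the exponent is δ²μ/(2 + δ) = (1102 − μ)² / (μ·(2 + δ)) = 37.202270.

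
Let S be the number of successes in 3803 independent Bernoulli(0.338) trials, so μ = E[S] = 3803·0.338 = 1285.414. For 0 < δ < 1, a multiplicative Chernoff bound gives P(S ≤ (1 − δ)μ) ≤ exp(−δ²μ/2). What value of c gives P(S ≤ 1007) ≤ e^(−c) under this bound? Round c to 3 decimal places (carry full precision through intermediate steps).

Write 1007 = (1 − δ)μ, so δ = 1 − 1007/1285.414 = 0.2165948…
Then the exponent is δ²μ/2 = (μ − 1007)²/(2μ) = 30.151514.

30.152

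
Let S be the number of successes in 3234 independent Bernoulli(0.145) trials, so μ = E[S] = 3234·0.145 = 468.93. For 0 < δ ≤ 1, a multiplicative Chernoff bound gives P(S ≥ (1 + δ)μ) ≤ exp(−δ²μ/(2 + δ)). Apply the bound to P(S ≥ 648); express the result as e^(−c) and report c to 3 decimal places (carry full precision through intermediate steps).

28.709

Write 648 = (1 + δ)μ, so δ = 648/468.93 − 1 = 0.3818694…
Then the exponent is δ²μ/(2 + δ) = (648 − μ)² / (μ·(2 + δ)) = 28.709109.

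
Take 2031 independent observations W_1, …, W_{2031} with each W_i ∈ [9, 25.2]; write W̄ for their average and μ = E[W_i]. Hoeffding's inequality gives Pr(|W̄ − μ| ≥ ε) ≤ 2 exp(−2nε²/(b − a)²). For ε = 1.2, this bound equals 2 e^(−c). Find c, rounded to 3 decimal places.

22.288

c = 2nε²/(b − a)² = 2·2031·1.2² / 16.2² = 22.2881.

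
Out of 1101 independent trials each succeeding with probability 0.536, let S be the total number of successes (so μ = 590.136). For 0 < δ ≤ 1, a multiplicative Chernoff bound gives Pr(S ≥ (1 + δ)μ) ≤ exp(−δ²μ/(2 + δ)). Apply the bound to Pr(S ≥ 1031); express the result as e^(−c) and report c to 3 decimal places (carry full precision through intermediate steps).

119.892

Write 1031 = (1 + δ)μ, so δ = 1031/590.136 − 1 = 0.7470549…
Then the exponent is δ²μ/(2 + δ) = (1031 − μ)² / (μ·(2 + δ)) = 119.891895.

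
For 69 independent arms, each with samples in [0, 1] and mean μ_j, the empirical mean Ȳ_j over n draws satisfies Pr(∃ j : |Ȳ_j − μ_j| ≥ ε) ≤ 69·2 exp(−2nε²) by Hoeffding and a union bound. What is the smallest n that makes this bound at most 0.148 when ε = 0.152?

Need 2·69·exp(−2nε²) ≤ 0.148, i.e. exp(−2nε²) ≤ 0.148/138.
So 2nε² ≥ ln(138/0.148) = 6.837797.
Hence n ≥ 6.837797/(2·0.152²) = 147.979.
The smallest integer n is 148.

148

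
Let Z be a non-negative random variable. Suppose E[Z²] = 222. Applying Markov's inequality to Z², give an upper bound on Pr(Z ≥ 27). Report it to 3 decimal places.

Since Z ≥ 0, the event {Z ≥ 27} is the same as {Z² ≥ 729}.
Markov's inequality applied to Z² gives Pr(Z² ≥ 729) ≤ E[Z²]/729 = 222/729 = 0.3045.

0.305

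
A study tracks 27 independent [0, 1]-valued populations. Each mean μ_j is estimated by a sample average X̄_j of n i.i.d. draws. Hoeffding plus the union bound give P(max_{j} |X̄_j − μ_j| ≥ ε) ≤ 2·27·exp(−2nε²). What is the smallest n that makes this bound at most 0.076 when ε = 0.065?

778

Need 2·27·exp(−2nε²) ≤ 0.076, i.e. exp(−2nε²) ≤ 0.076/54.
So 2nε² ≥ ln(54/0.076) = 6.566006.
Hence n ≥ 6.566006/(2·0.065²) = 777.042.
The smallest integer n is 778.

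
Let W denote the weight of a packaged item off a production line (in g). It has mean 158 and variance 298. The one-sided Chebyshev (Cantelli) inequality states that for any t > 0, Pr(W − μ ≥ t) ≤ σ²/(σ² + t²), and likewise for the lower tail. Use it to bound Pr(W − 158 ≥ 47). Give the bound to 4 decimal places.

Here σ² = 298 and t = 47, so σ² + t² = 2507.
Cantelli's bound: 298/2507 = 0.1189.

0.1189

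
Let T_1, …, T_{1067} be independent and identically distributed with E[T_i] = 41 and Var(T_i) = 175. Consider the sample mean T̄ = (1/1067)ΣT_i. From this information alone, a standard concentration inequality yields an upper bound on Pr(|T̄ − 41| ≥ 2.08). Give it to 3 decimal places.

With mean and variance of each term known, Chebyshev's inequality bounds the deviation of the sum (or sample mean).
Var(T̄) = Var(T_i)/n = 175/1067 = 0.16401.
Chebyshev: Pr(|T̄ − 41| ≥ 2.08) ≤ Var(T̄)/(2.08)² = 175/(1067·2.08²) = 0.0379.

0.038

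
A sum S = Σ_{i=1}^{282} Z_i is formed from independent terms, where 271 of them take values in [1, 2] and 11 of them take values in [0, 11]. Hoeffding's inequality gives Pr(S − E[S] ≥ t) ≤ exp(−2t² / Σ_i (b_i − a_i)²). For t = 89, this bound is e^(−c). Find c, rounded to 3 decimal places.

Σ(b_i − a_i)² = 271·1² + 11·11² = 1602.
c = 2t² / 1602 = 2·89² / 1602 = 9.8889.

9.889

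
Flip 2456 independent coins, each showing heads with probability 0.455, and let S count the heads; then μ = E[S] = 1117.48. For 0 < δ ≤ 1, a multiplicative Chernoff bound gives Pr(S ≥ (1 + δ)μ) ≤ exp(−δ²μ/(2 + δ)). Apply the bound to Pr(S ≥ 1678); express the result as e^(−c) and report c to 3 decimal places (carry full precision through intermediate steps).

Write 1678 = (1 + δ)μ, so δ = 1678/1117.48 − 1 = 0.5015929…
Then the exponent is δ²μ/(2 + δ) = (1678 − μ)² / (μ·(2 + δ)) = 112.389525.

112.390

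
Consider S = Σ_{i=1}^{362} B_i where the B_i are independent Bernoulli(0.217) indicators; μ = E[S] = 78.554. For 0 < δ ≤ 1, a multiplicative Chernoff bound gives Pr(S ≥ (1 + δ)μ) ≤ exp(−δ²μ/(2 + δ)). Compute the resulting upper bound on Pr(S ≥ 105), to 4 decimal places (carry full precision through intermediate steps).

0.0221

Write 105 = (1 + δ)μ, so δ = 105/78.554 − 1 = 0.3366601…
Then the exponent is δ²μ/(2 + δ) = (105 − μ)² / (μ·(2 + δ)) = 3.810273.
Bound = exp(−3.810273) = 0.02214.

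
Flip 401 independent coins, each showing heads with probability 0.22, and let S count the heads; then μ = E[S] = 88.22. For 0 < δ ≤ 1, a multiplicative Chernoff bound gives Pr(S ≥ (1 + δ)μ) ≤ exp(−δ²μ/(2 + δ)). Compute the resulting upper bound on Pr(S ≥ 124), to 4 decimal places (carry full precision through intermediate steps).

Write 124 = (1 + δ)μ, so δ = 124/88.22 − 1 = 0.405577…
Then the exponent is δ²μ/(2 + δ) = (124 − μ)² / (μ·(2 + δ)) = 6.032459.
Bound = exp(−6.032459) = 0.00240.

0.0024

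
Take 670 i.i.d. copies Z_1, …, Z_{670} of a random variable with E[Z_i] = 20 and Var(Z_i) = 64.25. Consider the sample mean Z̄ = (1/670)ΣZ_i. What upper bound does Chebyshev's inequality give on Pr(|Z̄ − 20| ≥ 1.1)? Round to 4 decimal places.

0.0793

Var(Z̄) = Var(Z_i)/n = 64.25/670 = 0.095896.
Chebyshev: Pr(|Z̄ − 20| ≥ 1.1) ≤ Var(Z̄)/(1.1)² = 64.25/(670·1.1²) = 0.0793.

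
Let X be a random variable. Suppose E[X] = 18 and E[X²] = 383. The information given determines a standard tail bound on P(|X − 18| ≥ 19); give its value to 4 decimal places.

The first two moments determine the variance, so Chebyshev's inequality is the sharpest standard bound available.
Var(X) = E[X²] − (E[X])² = 383 − 324 = 59.
Chebyshev's inequality: P(|X − μ| ≥ t) ≤ Var(X)/t² = 59/361 = 0.1634.

0.1634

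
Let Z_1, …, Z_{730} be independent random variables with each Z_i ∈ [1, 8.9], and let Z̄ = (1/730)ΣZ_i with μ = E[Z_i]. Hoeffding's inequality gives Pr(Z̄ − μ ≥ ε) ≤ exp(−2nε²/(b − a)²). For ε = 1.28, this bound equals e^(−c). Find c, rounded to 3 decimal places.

c = 2nε²/(b − a)² = 2·730·1.28² / 7.9² = 38.3282.

38.328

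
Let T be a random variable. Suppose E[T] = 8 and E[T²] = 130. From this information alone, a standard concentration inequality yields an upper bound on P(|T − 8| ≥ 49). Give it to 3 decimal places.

The first two moments determine the variance, so Chebyshev's inequality is the sharpest standard bound available.
Var(T) = E[T²] − (E[T])² = 130 − 64 = 66.
Chebyshev's inequality: P(|T − μ| ≥ t) ≤ Var(T)/t² = 66/2401 = 0.0275.

0.027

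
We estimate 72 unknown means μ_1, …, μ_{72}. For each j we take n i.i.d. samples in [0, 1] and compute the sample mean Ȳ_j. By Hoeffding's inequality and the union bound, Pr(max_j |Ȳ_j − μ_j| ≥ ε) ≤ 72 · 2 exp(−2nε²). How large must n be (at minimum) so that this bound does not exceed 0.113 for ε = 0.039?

2351

Need 2·72·exp(−2nε²) ≤ 0.113, i.e. exp(−2nε²) ≤ 0.113/144.
So 2nε² ≥ ln(144/0.113) = 7.150181.
Hence n ≥ 7.150181/(2·0.039²) = 2350.487.
The smallest integer n is 2351.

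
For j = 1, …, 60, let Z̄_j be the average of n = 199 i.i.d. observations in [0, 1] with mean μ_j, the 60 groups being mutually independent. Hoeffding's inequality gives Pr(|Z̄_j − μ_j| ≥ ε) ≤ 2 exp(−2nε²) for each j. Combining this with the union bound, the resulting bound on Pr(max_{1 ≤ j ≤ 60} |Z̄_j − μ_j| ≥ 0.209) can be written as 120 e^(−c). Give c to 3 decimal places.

17.385

Union bound over the 60 events: Pr(max_{1 ≤ j ≤ 60} |Z̄_j − μ_j| ≥ 0.209) ≤ 60·2·exp(−2nε²) = 120 exp(−2·199·0.209²).
So c = 2·199·0.209² = 17.3850.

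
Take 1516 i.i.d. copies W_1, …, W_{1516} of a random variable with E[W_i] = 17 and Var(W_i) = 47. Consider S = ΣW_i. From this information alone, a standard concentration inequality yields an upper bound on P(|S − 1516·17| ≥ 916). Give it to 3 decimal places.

With mean and variance of each term known, Chebyshev's inequality bounds the deviation of the sum (or sample mean).
Var(S) = n·Var(W_i) = 1516·47 = 71252.
Chebyshev: P(|S − 1516·17| ≥ 916) ≤ Var(S)/916² = 71252/839056 = 0.0849.

0.085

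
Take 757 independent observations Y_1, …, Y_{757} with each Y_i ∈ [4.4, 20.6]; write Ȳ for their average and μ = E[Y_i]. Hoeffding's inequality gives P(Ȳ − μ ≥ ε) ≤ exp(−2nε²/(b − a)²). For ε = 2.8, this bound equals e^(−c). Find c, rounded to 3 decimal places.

c = 2nε²/(b − a)² = 2·757·2.8² / 16.2² = 45.2285.

45.228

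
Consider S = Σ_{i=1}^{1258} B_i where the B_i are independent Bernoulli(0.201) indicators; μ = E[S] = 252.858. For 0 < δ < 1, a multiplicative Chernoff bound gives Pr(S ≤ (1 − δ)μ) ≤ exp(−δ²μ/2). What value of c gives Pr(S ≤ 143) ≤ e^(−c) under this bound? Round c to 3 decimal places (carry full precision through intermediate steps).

23.865

Write 143 = (1 − δ)μ, so δ = 1 − 143/252.858 = 0.4344652…
Then the exponent is δ²μ/2 = (μ − 143)²/(2μ) = 23.864739.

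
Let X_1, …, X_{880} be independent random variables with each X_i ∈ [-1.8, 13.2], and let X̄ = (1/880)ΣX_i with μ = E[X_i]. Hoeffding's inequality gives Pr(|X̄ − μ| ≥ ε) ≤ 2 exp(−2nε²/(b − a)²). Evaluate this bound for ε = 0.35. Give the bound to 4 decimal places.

0.7671

Exponent: 2nε²/(b − a)² = 2·880·0.35² / 15² = 0.95822.
Bound = 2·exp(−0.95822) = 0.76715.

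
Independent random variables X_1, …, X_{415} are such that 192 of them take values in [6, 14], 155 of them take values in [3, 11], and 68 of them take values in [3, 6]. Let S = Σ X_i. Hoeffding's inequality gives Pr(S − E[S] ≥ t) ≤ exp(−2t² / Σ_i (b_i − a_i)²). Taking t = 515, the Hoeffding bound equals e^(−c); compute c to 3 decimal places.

Σ(b_i − a_i)² = 192·8² + 155·8² + 68·3² = 22820.
c = 2t² / 22820 = 2·515² / 22820 = 23.2450.

23.245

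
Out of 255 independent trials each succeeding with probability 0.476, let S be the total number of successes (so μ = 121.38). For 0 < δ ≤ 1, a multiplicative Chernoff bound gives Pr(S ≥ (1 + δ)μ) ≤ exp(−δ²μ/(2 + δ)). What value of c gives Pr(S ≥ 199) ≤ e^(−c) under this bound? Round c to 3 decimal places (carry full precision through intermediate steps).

18.805

Write 199 = (1 + δ)μ, so δ = 199/121.38 − 1 = 0.6394793…
Then the exponent is δ²μ/(2 + δ) = (199 − μ)² / (μ·(2 + δ)) = 18.805370.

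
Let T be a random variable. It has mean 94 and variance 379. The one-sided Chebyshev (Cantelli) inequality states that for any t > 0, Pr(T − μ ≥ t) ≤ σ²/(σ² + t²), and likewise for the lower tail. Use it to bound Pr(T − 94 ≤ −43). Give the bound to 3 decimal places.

0.170

Here σ² = 379 and t = 43, so σ² + t² = 2228.
Cantelli's bound: 379/2228 = 0.1701.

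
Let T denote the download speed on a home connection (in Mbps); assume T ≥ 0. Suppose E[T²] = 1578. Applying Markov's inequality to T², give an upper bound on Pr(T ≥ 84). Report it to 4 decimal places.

Since T ≥ 0, the event {T ≥ 84} is the same as {T² ≥ 7056}.
Markov's inequality applied to T² gives Pr(T² ≥ 7056) ≤ E[T²]/7056 = 1578/7056 = 0.2236.

0.2236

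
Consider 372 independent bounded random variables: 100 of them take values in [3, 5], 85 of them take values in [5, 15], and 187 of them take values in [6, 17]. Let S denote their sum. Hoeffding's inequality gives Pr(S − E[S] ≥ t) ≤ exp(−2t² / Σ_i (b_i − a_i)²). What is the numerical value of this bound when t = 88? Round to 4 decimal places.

Σ(b_i − a_i)² = 100·2² + 85·10² + 187·11² = 31527.
Exponent = 2·88² / 31527 = 0.49126.
Bound = exp(−0.49126) = 0.61185.

0.6119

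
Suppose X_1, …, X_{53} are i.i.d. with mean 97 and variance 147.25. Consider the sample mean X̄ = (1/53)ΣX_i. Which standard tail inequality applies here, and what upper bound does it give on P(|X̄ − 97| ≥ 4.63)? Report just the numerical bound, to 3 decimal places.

0.130

With mean and variance of each term known, Chebyshev's inequality bounds the deviation of the sum (or sample mean).
Var(X̄) = Var(X_i)/n = 147.25/53 = 2.7783.
Chebyshev: P(|X̄ − 97| ≥ 4.63) ≤ Var(X̄)/(4.63)² = 147.25/(53·4.63²) = 0.1296.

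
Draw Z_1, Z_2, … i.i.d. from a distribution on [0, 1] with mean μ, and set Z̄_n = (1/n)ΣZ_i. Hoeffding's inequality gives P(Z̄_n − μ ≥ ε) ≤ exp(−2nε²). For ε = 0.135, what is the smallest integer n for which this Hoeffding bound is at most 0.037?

Require exp(−2nε²) ≤ 0.037, i.e. 2nε² ≥ ln(1/0.037) = 3.296837.
So n ≥ 3.296837 / (2·0.135²) = 90.448.
The smallest integer n is 91.

91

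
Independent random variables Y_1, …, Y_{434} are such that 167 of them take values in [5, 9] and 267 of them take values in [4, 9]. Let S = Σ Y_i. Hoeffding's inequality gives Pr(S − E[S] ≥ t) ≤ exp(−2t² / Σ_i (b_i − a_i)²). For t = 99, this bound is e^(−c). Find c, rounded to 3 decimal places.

2.097

Σ(b_i − a_i)² = 167·4² + 267·5² = 9347.
c = 2t² / 9347 = 2·99² / 9347 = 2.0971.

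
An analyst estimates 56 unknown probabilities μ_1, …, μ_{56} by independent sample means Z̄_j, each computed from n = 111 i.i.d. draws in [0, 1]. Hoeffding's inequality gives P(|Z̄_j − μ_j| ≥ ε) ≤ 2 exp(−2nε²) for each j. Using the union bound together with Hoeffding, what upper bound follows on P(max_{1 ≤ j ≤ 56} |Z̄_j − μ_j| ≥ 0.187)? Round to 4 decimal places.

Per-experiment Hoeffding bound: 2·exp(−2·111·0.187²) = 2·exp(−7.76312) = 0.00085026.
Union bound over 56 events: 56·0.00085026 = 0.04761.

0.0476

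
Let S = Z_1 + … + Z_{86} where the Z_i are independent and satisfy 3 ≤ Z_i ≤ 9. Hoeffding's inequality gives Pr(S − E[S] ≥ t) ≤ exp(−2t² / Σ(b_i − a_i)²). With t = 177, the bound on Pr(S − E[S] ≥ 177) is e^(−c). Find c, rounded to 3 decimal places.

Σ(b_i − a_i)² = 86·(6)² = 3096.
c = 2t²/3096 = 2·177²/3096 = 20.2384.

20.238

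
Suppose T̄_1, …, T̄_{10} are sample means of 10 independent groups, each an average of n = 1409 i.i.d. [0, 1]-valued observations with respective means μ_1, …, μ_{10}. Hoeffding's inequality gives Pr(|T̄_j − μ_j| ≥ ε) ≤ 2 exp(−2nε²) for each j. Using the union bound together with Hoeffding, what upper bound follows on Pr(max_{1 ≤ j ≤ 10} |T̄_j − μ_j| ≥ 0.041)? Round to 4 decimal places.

Per-experiment Hoeffding bound: 2·exp(−2·1409·0.041²) = 2·exp(−4.73706) = 0.017529.
Union bound over 10 events: 10·0.017529 = 0.17529.

0.1753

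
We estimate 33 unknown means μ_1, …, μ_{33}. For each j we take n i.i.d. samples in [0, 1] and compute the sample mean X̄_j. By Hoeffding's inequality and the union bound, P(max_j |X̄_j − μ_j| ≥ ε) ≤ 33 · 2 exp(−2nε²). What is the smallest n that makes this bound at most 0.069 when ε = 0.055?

1135

Need 2·33·exp(−2nε²) ≤ 0.069, i.e. exp(−2nε²) ≤ 0.069/66.
So 2nε² ≥ ln(66/0.069) = 6.863304.
Hence n ≥ 6.863304/(2·0.055²) = 1134.430.
The smallest integer n is 1135.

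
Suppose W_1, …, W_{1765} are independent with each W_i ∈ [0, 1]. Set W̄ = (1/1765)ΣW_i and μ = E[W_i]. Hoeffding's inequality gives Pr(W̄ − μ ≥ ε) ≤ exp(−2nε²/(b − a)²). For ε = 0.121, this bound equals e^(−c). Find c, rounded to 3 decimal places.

c = 2nε²/(b − a)² = 2·1765·0.121² / 1² = 51.6827.

51.683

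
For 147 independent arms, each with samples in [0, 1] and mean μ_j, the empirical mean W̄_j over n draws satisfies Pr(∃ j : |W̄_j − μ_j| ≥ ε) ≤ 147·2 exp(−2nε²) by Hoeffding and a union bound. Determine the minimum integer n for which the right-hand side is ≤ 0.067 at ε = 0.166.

153

Need 2·147·exp(−2nε²) ≤ 0.067, i.e. exp(−2nε²) ≤ 0.067/294.
So 2nε² ≥ ln(294/0.067) = 8.386642.
Hence n ≥ 8.386642/(2·0.166²) = 152.175.
The smallest integer n is 153.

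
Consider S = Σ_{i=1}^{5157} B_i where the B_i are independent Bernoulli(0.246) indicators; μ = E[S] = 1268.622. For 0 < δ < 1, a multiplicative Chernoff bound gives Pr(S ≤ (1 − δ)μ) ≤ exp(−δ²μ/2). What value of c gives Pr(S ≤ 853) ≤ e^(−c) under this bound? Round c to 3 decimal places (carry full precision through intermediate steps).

Write 853 = (1 − δ)μ, so δ = 1 − 853/1268.622 = 0.3276169…
Then the exponent is δ²μ/2 = (μ − 853)²/(2μ) = 68.082394.

68.082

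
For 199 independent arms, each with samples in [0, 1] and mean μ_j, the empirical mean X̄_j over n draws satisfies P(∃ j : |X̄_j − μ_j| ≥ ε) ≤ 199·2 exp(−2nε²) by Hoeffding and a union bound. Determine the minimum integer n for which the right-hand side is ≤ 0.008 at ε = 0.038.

Need 2·199·exp(−2nε²) ≤ 0.008, i.e. exp(−2nε²) ≤ 0.008/398.
So 2nε² ≥ ln(398/0.008) = 10.814766.
Hence n ≥ 10.814766/(2·0.038²) = 3744.725.
The smallest integer n is 3745.

3745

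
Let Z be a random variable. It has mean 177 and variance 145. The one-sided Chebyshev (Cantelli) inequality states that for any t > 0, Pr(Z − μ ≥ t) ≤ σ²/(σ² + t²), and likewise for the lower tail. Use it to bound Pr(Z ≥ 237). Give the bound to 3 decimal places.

0.039

Here σ² = 145 and t = 60, so σ² + t² = 3745.
Cantelli's bound: 145/3745 = 0.0387.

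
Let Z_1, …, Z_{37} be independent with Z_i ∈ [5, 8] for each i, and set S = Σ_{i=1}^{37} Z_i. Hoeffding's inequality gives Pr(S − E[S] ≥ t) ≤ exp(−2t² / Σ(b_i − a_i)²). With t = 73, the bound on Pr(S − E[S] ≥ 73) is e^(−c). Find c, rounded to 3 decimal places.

Σ(b_i − a_i)² = 37·(3)² = 333.
c = 2t²/333 = 2·73²/333 = 32.0060.

32.006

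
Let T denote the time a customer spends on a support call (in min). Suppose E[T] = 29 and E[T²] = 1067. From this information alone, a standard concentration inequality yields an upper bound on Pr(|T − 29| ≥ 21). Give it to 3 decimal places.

0.512

The first two moments determine the variance, so Chebyshev's inequality is the sharpest standard bound available.
Var(T) = E[T²] − (E[T])² = 1067 − 841 = 226.
Chebyshev's inequality: Pr(|T − μ| ≥ t) ≤ Var(T)/t² = 226/441 = 0.5125.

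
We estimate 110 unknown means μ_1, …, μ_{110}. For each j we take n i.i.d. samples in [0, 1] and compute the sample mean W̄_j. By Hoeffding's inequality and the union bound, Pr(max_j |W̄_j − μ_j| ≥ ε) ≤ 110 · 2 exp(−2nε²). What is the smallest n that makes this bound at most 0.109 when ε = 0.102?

Need 2·110·exp(−2nε²) ≤ 0.109, i.e. exp(−2nε²) ≤ 0.109/220.
So 2nε² ≥ ln(220/0.109) = 7.610035.
Hence n ≥ 7.610035/(2·0.102²) = 365.726.
The smallest integer n is 366.

366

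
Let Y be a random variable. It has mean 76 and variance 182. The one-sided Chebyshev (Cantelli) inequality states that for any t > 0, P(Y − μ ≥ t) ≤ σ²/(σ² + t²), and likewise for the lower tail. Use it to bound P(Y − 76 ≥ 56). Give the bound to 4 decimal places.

Here σ² = 182 and t = 56, so σ² + t² = 3318.
Cantelli's bound: 182/3318 = 0.0549.

0.0549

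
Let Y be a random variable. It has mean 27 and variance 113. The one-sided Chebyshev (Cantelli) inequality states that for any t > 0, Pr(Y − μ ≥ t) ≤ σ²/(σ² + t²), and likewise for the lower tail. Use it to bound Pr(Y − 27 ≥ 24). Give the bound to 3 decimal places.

Here σ² = 113 and t = 24, so σ² + t² = 689.
Cantelli's bound: 113/689 = 0.1640.

0.164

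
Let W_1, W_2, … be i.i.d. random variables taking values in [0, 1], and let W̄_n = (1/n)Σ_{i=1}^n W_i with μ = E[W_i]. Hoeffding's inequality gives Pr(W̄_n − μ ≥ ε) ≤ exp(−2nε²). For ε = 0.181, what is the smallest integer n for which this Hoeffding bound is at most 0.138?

Require exp(−2nε²) ≤ 0.138, i.e. 2nε² ≥ ln(1/0.138) = 1.980502.
So n ≥ 1.980502 / (2·0.181²) = 30.227.
The smallest integer n is 31.

31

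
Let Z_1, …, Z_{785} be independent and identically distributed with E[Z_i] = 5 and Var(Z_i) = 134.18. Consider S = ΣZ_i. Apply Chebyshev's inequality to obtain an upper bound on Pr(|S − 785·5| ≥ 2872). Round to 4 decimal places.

0.0128

Var(S) = n·Var(Z_i) = 785·134.18 = 105331.3.
Chebyshev: Pr(|S − 785·5| ≥ 2872) ≤ Var(S)/2872² = 105331.3/8248384 = 0.0128.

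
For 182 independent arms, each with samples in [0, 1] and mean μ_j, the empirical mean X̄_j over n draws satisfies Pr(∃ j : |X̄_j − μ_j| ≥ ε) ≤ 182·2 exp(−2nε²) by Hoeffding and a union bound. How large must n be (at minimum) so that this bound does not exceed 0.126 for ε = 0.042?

Need 2·182·exp(−2nε²) ≤ 0.126, i.e. exp(−2nε²) ≤ 0.126/364.
So 2nε² ≥ ln(364/0.126) = 7.968627.
Hence n ≥ 7.968627/(2·0.042²) = 2258.681.
The smallest integer n is 2259.

2259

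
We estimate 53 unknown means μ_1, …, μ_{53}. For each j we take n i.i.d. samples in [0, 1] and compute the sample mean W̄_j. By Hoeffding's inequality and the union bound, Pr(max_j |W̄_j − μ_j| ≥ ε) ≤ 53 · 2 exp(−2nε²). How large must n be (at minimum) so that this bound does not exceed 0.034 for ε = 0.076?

Need 2·53·exp(−2nε²) ≤ 0.034, i.e. exp(−2nε²) ≤ 0.034/106.
So 2nε² ≥ ln(106/0.034) = 8.044834.
Hence n ≥ 8.044834/(2·0.076²) = 696.402.
The smallest integer n is 697.

697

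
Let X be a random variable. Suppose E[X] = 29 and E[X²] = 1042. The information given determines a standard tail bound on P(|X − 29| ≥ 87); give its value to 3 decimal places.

The first two moments determine the variance, so Chebyshev's inequality is the sharpest standard bound available.
Var(X) = E[X²] − (E[X])² = 1042 − 841 = 201.
Chebyshev's inequality: P(|X − μ| ≥ t) ≤ Var(X)/t² = 201/7569 = 0.0266.

0.027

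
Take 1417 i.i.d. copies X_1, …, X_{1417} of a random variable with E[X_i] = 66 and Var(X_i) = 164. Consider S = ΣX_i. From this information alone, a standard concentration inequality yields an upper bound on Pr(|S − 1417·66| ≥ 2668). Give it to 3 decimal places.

0.033

With mean and variance of each term known, Chebyshev's inequality bounds the deviation of the sum (or sample mean).
Var(S) = n·Var(X_i) = 1417·164 = 232388.
Chebyshev: Pr(|S − 1417·66| ≥ 2668) ≤ Var(S)/2668² = 232388/7118224 = 0.0326.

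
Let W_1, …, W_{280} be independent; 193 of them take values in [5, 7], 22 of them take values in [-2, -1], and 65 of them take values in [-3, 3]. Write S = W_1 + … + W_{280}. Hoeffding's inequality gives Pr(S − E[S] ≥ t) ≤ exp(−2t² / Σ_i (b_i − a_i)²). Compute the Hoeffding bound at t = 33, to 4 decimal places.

0.4991

Σ(b_i − a_i)² = 193·2² + 22·1² + 65·6² = 3134.
Exponent = 2·33² / 3134 = 0.69496.
Bound = exp(−0.69496) = 0.49910.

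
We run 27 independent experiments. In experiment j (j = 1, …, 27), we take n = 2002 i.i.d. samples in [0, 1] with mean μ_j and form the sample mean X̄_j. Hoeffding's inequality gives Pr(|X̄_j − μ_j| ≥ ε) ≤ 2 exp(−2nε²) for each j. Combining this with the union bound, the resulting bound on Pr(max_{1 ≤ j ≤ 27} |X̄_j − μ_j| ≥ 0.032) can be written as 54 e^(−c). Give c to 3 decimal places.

4.100

Union bound over the 27 events: Pr(max_{1 ≤ j ≤ 27} |X̄_j − μ_j| ≥ 0.032) ≤ 27·2·exp(−2nε²) = 54 exp(−2·2002·0.032²).
So c = 2·2002·0.032² = 4.1001.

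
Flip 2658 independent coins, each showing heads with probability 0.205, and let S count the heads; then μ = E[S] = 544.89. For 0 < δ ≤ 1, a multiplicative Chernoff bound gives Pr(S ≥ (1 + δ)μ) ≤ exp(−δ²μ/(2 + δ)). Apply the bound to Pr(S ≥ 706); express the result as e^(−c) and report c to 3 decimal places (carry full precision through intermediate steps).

Write 706 = (1 + δ)μ, so δ = 706/544.89 − 1 = 0.2956744…
Then the exponent is δ²μ/(2 + δ) = (706 − μ)² / (μ·(2 + δ)) = 20.750371.

20.750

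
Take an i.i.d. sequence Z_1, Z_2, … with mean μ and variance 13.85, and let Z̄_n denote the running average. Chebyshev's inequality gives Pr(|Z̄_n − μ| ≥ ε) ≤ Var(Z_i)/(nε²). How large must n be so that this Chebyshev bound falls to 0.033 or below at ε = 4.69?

20

Require 13.85/(n·4.69²) ≤ 0.033, i.e. n ≥ 13.85/(0.033·4.69²) = 19.081.
The smallest integer n is 20.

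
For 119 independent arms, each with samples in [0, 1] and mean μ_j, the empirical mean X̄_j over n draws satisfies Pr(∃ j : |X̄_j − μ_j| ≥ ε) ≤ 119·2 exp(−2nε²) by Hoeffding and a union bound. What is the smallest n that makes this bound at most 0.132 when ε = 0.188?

107

Need 2·119·exp(−2nε²) ≤ 0.132, i.e. exp(−2nε²) ≤ 0.132/238.
So 2nε² ≥ ln(238/0.132) = 7.497224.
Hence n ≥ 7.497224/(2·0.188²) = 106.061.
The smallest integer n is 107.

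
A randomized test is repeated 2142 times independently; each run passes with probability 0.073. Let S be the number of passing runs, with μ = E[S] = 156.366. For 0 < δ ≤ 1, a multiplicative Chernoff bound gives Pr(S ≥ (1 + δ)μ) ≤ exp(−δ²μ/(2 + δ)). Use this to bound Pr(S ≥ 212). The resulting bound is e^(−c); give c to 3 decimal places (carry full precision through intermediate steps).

8.402

Write 212 = (1 + δ)μ, so δ = 212/156.366 − 1 = 0.3557935…
Then the exponent is δ²μ/(2 + δ) = (212 − μ)² / (μ·(2 + δ)) = 8.402355.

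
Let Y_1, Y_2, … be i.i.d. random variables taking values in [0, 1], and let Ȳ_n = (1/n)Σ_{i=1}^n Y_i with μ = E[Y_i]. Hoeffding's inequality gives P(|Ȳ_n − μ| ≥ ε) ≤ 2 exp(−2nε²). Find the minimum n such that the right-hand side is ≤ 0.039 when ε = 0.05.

Require 2·exp(−2nε²) ≤ 0.039, i.e. 2nε² ≥ ln(2/0.039) = 3.937341.
So n ≥ 3.937341 / (2·0.05²) = 787.468.
The smallest integer n is 788.

788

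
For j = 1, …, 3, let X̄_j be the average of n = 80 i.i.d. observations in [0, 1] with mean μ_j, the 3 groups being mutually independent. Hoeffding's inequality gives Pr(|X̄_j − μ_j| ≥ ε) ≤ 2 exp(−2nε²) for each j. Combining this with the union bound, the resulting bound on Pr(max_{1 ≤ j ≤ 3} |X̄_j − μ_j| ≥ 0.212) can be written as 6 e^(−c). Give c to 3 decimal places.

7.191

Union bound over the 3 events: Pr(max_{1 ≤ j ≤ 3} |X̄_j − μ_j| ≥ 0.212) ≤ 3·2·exp(−2nε²) = 6 exp(−2·80·0.212²).
So c = 2·80·0.212² = 7.1910.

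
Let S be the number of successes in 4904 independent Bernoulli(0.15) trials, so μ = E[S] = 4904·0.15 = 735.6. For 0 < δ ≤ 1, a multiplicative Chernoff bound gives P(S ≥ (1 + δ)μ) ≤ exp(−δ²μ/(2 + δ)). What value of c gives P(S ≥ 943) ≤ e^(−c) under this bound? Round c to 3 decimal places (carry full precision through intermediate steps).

25.625

Write 943 = (1 + δ)μ, so δ = 943/735.6 − 1 = 0.2819467…
Then the exponent is δ²μ/(2 + δ) = (943 − μ)² / (μ·(2 + δ)) = 25.625378.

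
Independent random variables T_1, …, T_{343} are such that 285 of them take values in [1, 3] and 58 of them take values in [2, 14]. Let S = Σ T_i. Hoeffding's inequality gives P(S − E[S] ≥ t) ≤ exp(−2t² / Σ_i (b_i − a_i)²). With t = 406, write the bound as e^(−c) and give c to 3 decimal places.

34.732

Σ(b_i − a_i)² = 285·2² + 58·12² = 9492.
c = 2t² / 9492 = 2·406² / 9492 = 34.7316.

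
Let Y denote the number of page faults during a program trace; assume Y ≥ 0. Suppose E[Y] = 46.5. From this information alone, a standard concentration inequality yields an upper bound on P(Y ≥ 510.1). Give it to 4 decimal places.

0.0912

Only the mean of a non-negative variable is known, so Markov's inequality is the applicable tail bound.
Markov's inequality: for a non-negative random variable, P(Y ≥ a) ≤ E[Y]/a.
Here E[Y] = 46.5 and a = 510.1, so the bound is 46.5/510.1 = 0.0912.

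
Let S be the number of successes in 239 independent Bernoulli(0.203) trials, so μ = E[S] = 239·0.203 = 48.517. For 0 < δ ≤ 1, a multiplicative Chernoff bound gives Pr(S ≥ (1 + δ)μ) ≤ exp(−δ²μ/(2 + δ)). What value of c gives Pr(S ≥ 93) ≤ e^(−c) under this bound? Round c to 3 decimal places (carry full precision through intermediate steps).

Write 93 = (1 + δ)μ, so δ = 93/48.517 − 1 = 0.9168539…
Then the exponent is δ²μ/(2 + δ) = (93 − μ)² / (μ·(2 + δ)) = 13.982329.

13.982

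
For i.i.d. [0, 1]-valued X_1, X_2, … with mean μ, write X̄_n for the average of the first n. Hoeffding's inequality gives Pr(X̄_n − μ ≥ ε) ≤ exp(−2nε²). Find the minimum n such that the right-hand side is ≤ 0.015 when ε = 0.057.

647

Require exp(−2nε²) ≤ 0.015, i.e. 2nε² ≥ ln(1/0.015) = 4.199705.
So n ≥ 4.199705 / (2·0.057²) = 646.307.
The smallest integer n is 647.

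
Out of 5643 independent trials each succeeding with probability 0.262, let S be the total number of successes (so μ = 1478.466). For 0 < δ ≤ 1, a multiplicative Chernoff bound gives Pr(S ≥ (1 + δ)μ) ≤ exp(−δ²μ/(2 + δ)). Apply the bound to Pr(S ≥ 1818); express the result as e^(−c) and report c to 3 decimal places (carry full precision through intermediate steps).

Write 1818 = (1 + δ)μ, so δ = 1818/1478.466 − 1 = 0.2296529…
Then the exponent is δ²μ/(2 + δ) = (1818 − μ)² / (μ·(2 + δ)) = 34.971796.

34.972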